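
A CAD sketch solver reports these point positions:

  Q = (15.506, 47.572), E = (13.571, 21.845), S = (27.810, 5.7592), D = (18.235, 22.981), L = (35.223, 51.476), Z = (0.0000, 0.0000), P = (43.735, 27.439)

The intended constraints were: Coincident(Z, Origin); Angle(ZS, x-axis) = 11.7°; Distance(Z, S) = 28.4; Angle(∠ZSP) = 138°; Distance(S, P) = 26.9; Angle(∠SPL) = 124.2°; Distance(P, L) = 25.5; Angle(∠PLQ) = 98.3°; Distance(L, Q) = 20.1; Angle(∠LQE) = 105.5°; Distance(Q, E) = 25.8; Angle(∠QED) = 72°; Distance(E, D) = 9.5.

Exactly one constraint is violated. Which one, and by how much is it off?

Distance(E, D) = 9.5 — off by 4.70.

Z = (0.00, 0.00) ✓; ZS at 11.70° ✓; |ZS| = 28.40 ✓; ∠ZSP = 138.0° ✓; |SP| = 26.90 ✓; ∠SPL = 124.2° ✓; |PL| = 25.50 ✓; ∠PLQ = 98.30° ✓; |LQ| = 20.10 ✓; ∠LQE = 105.5° ✓; |QE| = 25.80 ✓; ∠QED = 72.01° ✓; |ED| = 4.800 ✗.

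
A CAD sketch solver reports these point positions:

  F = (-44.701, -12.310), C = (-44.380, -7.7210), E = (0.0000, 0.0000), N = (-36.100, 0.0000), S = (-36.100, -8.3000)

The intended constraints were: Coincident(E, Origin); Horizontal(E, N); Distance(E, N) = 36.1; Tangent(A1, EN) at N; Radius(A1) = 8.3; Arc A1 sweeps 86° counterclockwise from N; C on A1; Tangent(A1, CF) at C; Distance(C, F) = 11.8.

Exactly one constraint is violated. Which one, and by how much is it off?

Distance(C, F) = 11.8 — off by 7.20.

E = (0.00, 0.00) ✓; E.y = 0.00, N.y = 0.00 ✓; |EN| = 36.10 ✓; ∠(SN, NE) = 90.00° ✓; |SN| = 8.300 ✓; bearing(S→C) − bearing(S→N) = 86.00° ✓; |SC| = 8.300 ✓; ∠(SC, CF) = 90.00° ✓; |CF| = 4.600 ✗.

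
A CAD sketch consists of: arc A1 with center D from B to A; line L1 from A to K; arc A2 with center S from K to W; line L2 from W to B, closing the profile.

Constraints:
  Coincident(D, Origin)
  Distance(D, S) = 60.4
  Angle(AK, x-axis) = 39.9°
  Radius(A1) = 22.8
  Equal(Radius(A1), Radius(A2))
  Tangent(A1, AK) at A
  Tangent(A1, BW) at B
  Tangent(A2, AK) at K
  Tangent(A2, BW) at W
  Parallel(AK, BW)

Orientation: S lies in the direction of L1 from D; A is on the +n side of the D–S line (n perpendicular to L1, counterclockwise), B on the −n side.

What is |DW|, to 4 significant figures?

64.56

The slot axis is L1's direction at 39.9°, so u = (cos 39.9°, sin 39.9°) = (0.7672, 0.6414) and n = (−sin 39.9°, cos 39.9°) = (-0.6414, 0.7672). D is at the origin and S lies 60.4 along u from D, so S = 60.4·u = (46.34, 38.74). Tangency of A1 to both parallel lines with radius 22.8 puts A and B at D ± 22.8·n: A = (-14.63, 17.49), B = (14.63, -17.49). Equal radii place K and W the same way about S: K = S + 22.8·n = (31.71, 56.23), W = S − 22.8·n = (60.96, 21.25). Then |DW| = |W − D| = 64.56.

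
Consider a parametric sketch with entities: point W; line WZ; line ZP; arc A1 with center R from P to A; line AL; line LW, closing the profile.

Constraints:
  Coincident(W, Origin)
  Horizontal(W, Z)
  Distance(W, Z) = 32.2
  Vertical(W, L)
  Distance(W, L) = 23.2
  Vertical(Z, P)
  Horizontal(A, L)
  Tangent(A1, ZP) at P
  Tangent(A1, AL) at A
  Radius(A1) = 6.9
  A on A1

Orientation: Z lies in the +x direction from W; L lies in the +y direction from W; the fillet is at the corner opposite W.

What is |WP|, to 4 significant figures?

36.09

W is at the origin; W and Z share the same y with |WZ| = 32.2 and Z on the +x side, so Z = (32.20, 0.000). WL is vertical with |WL| = 23.2 and L on the +y side, so L = (0.000, 23.20). The virtual corner opposite W is at (32.20, 23.20). A1 meets ZP tangentially, so RP is at right angles to ZP and A1 meets AL tangentially, so RA is at right angles to AL, with radius 6.9, so the center R sits 6.9 in from both sides at R = (25.30, 16.30). That places the tangent points at P = (32.20, 16.30) on ZP and A = (25.30, 23.20) on AL. Then |WP| = |P − W| = 36.09.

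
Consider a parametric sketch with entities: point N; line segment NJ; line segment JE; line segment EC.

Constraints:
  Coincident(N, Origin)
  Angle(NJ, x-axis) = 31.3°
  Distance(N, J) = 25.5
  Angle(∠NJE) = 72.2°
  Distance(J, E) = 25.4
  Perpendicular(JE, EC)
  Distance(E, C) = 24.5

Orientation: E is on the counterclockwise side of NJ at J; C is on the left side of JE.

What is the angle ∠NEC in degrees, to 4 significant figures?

35.95°

N is at the origin; NJ runs at 31.3° with length 25.5, so J = 25.5·(cos 31.3°, sin 31.3°) = (21.79, 13.25). ∠NJE = 72.2°, so JE runs at 31.3° + (180° − 72.2°) = 139.1° from the x-axis; with |JE| = 25.4, E = J + 25.4·(cos 139.1°, sin 139.1°) = (2.590, 29.88). The perpendicularity gives EC at right angles to JE; with |EC| = 24.5 on the left of JE, C = E + 24.5·(-0.6547, -0.7559) = (-13.45, 11.36). Then cos ∠NEC = EN·EC / (|EN||EC|), giving 35.95°.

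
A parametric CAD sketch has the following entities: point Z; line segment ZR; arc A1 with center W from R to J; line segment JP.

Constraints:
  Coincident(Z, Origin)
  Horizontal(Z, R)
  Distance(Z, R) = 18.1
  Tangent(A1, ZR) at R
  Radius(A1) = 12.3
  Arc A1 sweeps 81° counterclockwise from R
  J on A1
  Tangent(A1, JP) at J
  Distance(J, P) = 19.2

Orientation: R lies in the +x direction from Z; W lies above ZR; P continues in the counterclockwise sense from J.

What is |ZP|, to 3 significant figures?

44.3

Z is at the origin; ZR is horizontal with |ZR| = 18.1 and R on the +x side, so R = (18.1, 0.00). A1 meets ZR tangentially, so WR is at right angles to ZR, so W = R + (0, 12.3) = (18.1, 12.3). On A1, R sits at bearing -90° from W; an 81° counterclockwise sweep puts J at bearing -9°, so J = W + 12.3·(cos -9°, sin -9°) = (30.2, 10.4). Tangency of A1 to JP means the radius WJ is perpendicular to JP, so JP runs along (−sin -9°, cos -9°); with |JP| = 19.2, P = (33.3, 29.3). Then |ZP| = |P − Z| = 44.3.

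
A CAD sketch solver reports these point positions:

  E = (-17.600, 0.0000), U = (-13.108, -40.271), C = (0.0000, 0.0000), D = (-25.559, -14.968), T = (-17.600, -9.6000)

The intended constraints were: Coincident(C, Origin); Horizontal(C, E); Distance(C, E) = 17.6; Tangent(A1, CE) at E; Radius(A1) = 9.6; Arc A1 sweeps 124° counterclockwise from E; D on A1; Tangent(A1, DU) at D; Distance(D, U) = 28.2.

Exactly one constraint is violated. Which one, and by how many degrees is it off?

Tangent(A1, DU) at D — off by 7.80°.

C = (0.00, 0.00) ✓; C.y = 0.00, E.y = 0.00 ✓; |CE| = 17.60 ✓; ∠(TE, EC) = 90.00° ✓; |TE| = 9.600 ✓; bearing(T→D) − bearing(T→E) = 124.0° ✓; |TD| = 9.600 ✓; ∠(TD, DU) = 97.80° ✗; |DU| = 28.20 ✓.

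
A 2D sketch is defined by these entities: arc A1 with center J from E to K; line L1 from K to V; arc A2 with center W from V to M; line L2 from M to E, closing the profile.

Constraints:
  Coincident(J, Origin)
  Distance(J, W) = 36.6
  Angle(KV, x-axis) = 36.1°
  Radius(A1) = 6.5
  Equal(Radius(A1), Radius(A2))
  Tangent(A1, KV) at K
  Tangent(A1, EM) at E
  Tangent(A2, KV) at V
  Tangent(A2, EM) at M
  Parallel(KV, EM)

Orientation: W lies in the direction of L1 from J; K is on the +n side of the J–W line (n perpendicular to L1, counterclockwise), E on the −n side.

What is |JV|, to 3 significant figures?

37.2

The slot axis is L1's direction at 36.1°, so u = (cos 36.1°, sin 36.1°) = (0.808, 0.589) and n = (−sin 36.1°, cos 36.1°) = (-0.589, 0.808). J is at the origin and W lies 36.6 along u from J, so W = 36.6·u = (29.6, 21.6). Tangency of A1 to both parallel lines with radius 6.5 puts K and E at J ± 6.5·n: K = (-3.83, 5.25), E = (3.83, -5.25). Equal radii place V and M the same way about W: V = W + 6.5·n = (25.7, 26.8), M = W − 6.5·n = (33.4, 16.3). Then |JV| = |V − J| = 37.2.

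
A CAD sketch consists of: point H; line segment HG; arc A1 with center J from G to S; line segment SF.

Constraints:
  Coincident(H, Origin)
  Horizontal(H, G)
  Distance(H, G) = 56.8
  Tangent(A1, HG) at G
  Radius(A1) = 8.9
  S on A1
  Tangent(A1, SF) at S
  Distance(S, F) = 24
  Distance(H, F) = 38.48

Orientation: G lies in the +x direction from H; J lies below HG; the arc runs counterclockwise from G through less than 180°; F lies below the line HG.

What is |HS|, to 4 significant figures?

50.68

H is at the origin; HG is horizontal with |HG| = 56.8 and G on the +x side, so G = (56.80, 0.000). Tangency of A1 to HG means the radius JG is perpendicular to HG, so J = G + (0, -8.9) = (56.80, -8.900). Since JS ⟂ SF (tangency), |JF| = √(8.9² + 24.0²) = 25.60 regardless of where S sits on A1. So F lies on both circle(H, 38.48) and circle(J, 25.60); the below-HG intersection is F = (33.36, -19.18). S is the foot of the tangent from F: S = (50.61, -2.501).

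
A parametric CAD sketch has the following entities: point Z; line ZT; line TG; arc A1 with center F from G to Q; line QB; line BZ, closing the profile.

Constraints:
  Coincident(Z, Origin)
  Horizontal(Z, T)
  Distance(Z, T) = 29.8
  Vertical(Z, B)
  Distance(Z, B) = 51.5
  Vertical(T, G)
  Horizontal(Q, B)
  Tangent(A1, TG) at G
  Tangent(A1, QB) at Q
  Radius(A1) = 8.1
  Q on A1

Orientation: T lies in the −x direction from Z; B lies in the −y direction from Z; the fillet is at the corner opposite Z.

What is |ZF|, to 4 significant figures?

48.52

Z and B share the same x with |ZB| = 51.5 and B on the −y side, so B = (0.000, -51.50). The virtual corner opposite Z is at (-29.80, -51.50). Since A1 is tangent to TG there, FG ⟂ TG and A1 meets QB tangentially, so FQ is at right angles to QB, with radius 8.1, so the center F sits 8.1 in from both sides at F = (-21.70, -43.40). Then |ZF| = |F − Z| = 48.52.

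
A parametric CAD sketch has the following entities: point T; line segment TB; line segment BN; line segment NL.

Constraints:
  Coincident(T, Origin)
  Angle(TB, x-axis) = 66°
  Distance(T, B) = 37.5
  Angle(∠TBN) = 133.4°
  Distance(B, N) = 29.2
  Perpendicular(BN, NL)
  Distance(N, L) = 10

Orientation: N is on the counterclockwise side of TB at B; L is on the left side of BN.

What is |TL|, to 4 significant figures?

57.61

∠TBN = 133.4°, so BN runs at 66.0° + (180° − 133.4°) = 112.6° from the x-axis; with |BN| = 29.2, N = B + 29.2·(cos 112.6°, sin 112.6°) = (4.031, 61.22). BN ⟂ NL; with |NL| = 10.0 on the left of BN, L = N + 10.0·(-0.9232, -0.3843) = (-5.201, 57.37). Then |TL| = |L − T| = 57.61.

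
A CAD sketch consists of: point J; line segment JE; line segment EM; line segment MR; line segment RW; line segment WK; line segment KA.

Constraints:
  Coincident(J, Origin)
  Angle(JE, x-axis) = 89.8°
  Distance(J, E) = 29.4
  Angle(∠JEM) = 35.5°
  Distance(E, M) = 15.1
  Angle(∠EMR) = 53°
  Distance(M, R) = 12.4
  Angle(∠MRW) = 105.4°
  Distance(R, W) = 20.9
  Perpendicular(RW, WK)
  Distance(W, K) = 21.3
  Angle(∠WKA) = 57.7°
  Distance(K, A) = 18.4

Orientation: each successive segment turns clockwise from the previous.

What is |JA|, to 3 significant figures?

26.1

J is at the origin; JE runs at 89.8° with length 29.4, so E = (0.103, 29.4). ∠JEM = 35.5° gives EM at -54.7° from the x-axis; with |EM| = 15.1, M = (8.83, 17.1). ∠EMR = 53.0° gives MR at 178° from the x-axis; with |MR| = 12.4, R = (-3.57, 17.4). ∠MRW = 105.4° gives RW at 104° from the x-axis; with |RW| = 20.9, W = (-8.52, 37.7). RW is perpendicular to WK, so WK runs at 13.7°; with |WK| = 21.3, K = (12.2, 42.8). ∠WKA = 57.7° gives KA at -109° from the x-axis; with |KA| = 18.4, A = (6.31, 25.4). Then |JA| = |A − J| = 26.1.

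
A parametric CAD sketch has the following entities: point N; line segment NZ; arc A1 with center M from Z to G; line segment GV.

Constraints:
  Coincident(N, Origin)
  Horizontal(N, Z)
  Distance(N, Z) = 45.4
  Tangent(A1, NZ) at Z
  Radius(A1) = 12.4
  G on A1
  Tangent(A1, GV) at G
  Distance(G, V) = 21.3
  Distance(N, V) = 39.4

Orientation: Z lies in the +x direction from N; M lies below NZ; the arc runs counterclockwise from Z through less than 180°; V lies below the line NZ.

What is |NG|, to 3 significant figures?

34.7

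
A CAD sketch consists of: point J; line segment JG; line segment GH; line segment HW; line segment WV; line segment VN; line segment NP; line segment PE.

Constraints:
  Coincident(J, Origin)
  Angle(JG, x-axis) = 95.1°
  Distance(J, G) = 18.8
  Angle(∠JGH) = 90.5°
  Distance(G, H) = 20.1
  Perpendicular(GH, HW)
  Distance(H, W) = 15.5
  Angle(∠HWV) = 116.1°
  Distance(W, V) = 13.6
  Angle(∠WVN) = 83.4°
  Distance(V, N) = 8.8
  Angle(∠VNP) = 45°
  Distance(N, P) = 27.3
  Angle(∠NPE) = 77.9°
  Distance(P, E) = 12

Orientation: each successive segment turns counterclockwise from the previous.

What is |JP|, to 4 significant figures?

30.38

J is at the origin; JG runs at 95.1° with length 18.8, so G = (-1.671, 18.73). ∠JGH = 90.5° gives GH at -175.4° from the x-axis; with |GH| = 20.1, H = (-21.71, 17.11). The perpendicularity gives HW at right angles to GH, so HW runs at -85.40°; with |HW| = 15.5, W = (-20.46, 1.664). ∠HWV = 116.1° gives WV at -21.50° from the x-axis; with |WV| = 13.6, V = (-7.810, -3.321). ∠WVN = 83.4° gives VN at 75.10° from the x-axis; with |VN| = 8.8, N = (-5.547, 5.183). ∠VNP = 45.0° gives NP at -149.9° from the x-axis; with |NP| = 27.3, P = (-29.17, -8.508). Then |JP| = |P − J| = 30.38.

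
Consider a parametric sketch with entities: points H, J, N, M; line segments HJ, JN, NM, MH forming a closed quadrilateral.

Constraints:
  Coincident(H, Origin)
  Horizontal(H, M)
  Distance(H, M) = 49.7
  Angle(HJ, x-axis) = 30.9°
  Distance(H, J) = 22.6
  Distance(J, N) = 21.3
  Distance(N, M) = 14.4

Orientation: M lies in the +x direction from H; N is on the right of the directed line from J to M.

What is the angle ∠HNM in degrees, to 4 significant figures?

166.9°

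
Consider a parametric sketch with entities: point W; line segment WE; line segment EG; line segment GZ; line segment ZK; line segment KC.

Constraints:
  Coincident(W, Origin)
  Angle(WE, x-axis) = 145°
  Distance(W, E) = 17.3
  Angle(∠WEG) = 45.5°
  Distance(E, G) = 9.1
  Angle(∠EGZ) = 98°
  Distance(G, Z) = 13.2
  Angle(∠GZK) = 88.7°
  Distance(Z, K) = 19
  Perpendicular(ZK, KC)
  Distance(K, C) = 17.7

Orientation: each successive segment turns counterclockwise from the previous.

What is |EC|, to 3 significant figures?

10.3

W is at the origin; WE runs at 145.0° with length 17.3, so E = (-14.2, 9.92). ∠WEG = 45.5° gives EG at -80.5° from the x-axis; with |EG| = 9.1, G = (-12.7, 0.948). ∠EGZ = 98.0° gives GZ at 1.50° from the x-axis; with |GZ| = 13.2, Z = (0.526, 1.29). ∠GZK = 88.7° gives ZK at 92.8° from the x-axis; with |ZK| = 19.0, K = (-0.402, 20.3). ZK ⟂ KC, so KC runs at -177°; with |KC| = 17.7, C = (-18.1, 19.4). Then |EC| = |C − E| = 10.3.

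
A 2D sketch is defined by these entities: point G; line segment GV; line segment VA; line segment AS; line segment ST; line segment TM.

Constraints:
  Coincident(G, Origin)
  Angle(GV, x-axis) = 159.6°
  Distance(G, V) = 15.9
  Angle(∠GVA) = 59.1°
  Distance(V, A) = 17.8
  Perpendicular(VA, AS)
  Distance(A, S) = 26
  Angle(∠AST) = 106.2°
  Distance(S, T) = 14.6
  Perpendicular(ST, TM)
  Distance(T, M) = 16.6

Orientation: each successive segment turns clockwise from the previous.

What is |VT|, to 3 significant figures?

30.3

G is at the origin; GV runs at 159.6° with length 15.9, so V = (-14.9, 5.54). ∠GVA = 59.1° gives VA at 38.7° from the x-axis; with |VA| = 17.8, A = (-1.01, 16.7). The perpendicularity gives AS at right angles to VA, so AS runs at -51.3°; with |AS| = 26.0, S = (15.2, -3.62). ∠AST = 106.2° gives ST at -125° from the x-axis; with |ST| = 14.6, T = (6.85, -15.6). Then |VT| = |T − V| = 30.3.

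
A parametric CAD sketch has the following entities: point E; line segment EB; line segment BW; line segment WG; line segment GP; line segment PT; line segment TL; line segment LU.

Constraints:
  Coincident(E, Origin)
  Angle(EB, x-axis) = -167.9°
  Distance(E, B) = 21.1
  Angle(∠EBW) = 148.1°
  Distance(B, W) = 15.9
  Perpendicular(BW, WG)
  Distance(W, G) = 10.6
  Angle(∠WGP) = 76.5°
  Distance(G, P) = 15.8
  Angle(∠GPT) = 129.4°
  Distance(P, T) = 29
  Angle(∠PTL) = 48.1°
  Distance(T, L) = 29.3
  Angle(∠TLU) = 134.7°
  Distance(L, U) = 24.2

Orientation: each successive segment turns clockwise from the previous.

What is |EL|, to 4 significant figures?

40.59

E is at the origin; EB runs at -167.9° with length 21.1, so B = (-20.63, -4.423). ∠EBW = 148.1° gives BW at 160.2° from the x-axis; with |BW| = 15.9, W = (-35.59, 0.9630). BW is perpendicular to WG, so WG runs at 70.20°; with |WG| = 10.6, G = (-32.00, 10.94). ∠WGP = 76.5° gives GP at -33.30° from the x-axis; with |GP| = 15.8, P = (-18.79, 2.262). ∠GPT = 129.4° gives PT at -83.90° from the x-axis; with |PT| = 29.0, T = (-15.71, -26.57). ∠PTL = 48.1° gives TL at 144.2° from the x-axis; with |TL| = 29.3, L = (-39.48, -9.435). Then |EL| = |L − E| = 40.59.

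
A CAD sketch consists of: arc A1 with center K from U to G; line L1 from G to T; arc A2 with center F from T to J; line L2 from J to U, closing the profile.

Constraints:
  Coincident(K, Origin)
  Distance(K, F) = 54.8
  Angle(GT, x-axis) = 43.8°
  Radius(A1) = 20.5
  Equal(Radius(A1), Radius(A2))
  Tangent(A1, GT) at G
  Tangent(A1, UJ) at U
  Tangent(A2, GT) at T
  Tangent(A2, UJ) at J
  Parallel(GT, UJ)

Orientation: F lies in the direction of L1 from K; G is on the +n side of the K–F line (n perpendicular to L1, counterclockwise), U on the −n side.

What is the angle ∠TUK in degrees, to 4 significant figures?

53.20°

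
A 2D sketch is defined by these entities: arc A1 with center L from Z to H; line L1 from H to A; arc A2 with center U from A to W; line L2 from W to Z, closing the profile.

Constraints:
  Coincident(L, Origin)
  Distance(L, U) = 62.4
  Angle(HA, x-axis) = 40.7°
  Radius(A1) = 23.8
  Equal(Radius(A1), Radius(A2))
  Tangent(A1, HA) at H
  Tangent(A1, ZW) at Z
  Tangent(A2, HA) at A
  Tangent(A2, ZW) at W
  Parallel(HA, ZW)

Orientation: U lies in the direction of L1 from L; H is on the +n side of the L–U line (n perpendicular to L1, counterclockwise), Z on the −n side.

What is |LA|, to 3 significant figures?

66.8

Tangency of A1 to both parallel lines with radius 23.8 puts H and Z at L ± 23.8·n: H = (-15.5, 18.0), Z = (15.5, -18.0). Equal radii place A and W the same way about U: A = U + 23.8·n = (31.8, 58.7), W = U − 23.8·n = (62.8, 22.6). Then |LA| = |A − L| = 66.8.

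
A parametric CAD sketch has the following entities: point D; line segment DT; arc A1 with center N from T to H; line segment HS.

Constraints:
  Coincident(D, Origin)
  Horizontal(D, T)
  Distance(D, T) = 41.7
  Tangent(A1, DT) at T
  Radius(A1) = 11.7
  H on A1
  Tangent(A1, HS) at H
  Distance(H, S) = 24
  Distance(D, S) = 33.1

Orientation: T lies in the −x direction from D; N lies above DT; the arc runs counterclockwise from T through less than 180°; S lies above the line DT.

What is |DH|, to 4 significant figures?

32.10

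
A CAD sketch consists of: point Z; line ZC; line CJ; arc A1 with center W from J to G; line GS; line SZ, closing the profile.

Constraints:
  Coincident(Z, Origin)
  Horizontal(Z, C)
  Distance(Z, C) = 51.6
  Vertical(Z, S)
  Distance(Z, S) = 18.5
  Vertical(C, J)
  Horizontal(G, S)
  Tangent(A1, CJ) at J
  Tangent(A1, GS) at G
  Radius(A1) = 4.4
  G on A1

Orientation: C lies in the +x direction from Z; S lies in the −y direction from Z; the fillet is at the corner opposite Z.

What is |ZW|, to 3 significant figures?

49.3

Z is at the origin; Z and C share the same y with |ZC| = 51.6 and C on the +x side, so C = (51.6, 0.00). Z and S share the same x with |ZS| = 18.5 and S on the −y side, so S = (0.00, -18.5). The virtual corner opposite Z is at (51.6, -18.5). A1 meets CJ tangentially, so WJ is at right angles to CJ and A1 meets GS tangentially, so WG is at right angles to GS, with radius 4.4, so the center W sits 4.4 in from both sides at W = (47.2, -14.1). Then |ZW| = |W − Z| = 49.3.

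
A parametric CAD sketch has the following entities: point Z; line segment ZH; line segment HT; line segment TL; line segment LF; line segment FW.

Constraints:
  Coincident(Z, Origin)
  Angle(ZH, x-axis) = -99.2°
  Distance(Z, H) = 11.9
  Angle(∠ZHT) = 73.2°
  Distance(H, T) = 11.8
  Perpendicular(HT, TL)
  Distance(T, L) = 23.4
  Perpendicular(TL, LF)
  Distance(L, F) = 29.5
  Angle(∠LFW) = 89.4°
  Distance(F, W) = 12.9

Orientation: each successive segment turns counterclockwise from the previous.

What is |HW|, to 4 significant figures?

20.46

The perpendicularity gives LF at right angles to TL, so LF runs at -172.4°; with |LF| = 29.5, F = (-22.54, 9.107). ∠LFW = 89.4° gives FW at -81.80° from the x-axis; with |FW| = 12.9, W = (-20.70, -3.662). Then |HW| = |W − H| = 20.46.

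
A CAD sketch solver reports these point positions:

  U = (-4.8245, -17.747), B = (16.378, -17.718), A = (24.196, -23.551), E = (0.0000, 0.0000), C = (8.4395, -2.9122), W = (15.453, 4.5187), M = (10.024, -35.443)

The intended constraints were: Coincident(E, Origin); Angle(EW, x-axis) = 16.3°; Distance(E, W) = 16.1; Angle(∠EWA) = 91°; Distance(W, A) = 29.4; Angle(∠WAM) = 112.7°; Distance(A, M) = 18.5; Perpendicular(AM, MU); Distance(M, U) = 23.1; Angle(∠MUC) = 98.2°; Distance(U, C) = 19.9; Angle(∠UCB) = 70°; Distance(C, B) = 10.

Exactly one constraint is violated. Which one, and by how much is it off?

Distance(C, B) = 10 — off by 6.80.

E = (0.00, 0.00) ✓; EW at 16.30° ✓; |EW| = 16.10 ✓; ∠EWA = 91.00° ✓; |WA| = 29.40 ✓; ∠WAM = 112.7° ✓; |AM| = 18.50 ✓; ∠(AM, MU) = 90.00° ✓; |MU| = 23.10 ✓; ∠MUC = 98.20° ✓; |UC| = 19.90 ✓; ∠UCB = 70.00° ✓; |CB| = 16.80 ✗.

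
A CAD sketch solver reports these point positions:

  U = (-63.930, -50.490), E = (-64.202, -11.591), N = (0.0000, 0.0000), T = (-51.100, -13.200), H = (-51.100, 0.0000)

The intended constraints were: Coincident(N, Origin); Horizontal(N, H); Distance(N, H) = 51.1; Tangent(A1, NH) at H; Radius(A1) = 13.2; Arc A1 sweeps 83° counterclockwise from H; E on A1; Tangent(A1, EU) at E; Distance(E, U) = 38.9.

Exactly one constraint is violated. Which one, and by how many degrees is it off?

Tangent(A1, EU) at E — off by 7.40°.

N = (0.00, 0.00) ✓; N.y = 0.00, H.y = 0.00 ✓; |NH| = 51.10 ✓; ∠(TH, HN) = 90.00° ✓; |TH| = 13.20 ✓; bearing(T→E) − bearing(T→H) = 83.00° ✓; |TE| = 13.20 ✓; ∠(TE, EU) = 82.60° ✗; |EU| = 38.90 ✓.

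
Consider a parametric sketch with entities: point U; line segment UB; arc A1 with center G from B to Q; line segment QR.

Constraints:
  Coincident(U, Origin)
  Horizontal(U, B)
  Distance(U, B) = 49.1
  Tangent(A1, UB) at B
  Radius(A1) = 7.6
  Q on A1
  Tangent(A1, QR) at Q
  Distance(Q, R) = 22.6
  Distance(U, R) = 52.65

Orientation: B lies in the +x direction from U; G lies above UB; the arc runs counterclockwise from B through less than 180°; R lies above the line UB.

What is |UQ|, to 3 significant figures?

56.7

Checks: |GB| = 7.600 ✓; |GQ| = 7.600 ✓; ∠(GQ, QR) = 90.00° ✓; |QR| = 22.60 ✓; |UR| = 52.65 ✓.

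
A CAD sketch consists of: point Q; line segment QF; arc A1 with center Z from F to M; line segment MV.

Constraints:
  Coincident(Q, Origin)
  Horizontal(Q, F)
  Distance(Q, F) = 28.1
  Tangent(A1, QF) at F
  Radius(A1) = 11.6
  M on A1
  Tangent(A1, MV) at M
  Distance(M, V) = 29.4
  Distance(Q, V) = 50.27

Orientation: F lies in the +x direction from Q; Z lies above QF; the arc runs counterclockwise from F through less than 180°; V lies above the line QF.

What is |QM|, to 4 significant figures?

41.99

Q is at the origin; Q and F share the same y with |QF| = 28.1 and F on the +x side, so F = (28.10, 0.000). A1 meets QF tangentially, so ZF is at right angles to QF, so Z = F + (0, 11.6) = (28.10, 11.60). Since ZM ⟂ MV (tangency), |ZV| = √(11.6² + 29.4²) = 31.61 regardless of where M sits on A1. So V lies on both circle(Q, 50.27) and circle(Z, 31.61); the above-QF intersection is V = (25.83, 43.12). M is the foot of the tangent from V: M = (38.56, 16.62).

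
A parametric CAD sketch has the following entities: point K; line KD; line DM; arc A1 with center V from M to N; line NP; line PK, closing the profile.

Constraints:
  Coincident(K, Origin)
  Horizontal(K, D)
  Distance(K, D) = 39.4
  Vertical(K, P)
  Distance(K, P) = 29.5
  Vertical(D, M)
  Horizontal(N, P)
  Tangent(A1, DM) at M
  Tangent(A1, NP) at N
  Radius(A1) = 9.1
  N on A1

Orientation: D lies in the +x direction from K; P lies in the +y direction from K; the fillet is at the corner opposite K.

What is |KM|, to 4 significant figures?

44.37

K is at the origin; KD is horizontal with |KD| = 39.4 and D on the +x side, so D = (39.40, 0.000). K and P share the same x with |KP| = 29.5 and P on the +y side, so P = (0.000, 29.50). The virtual corner opposite K is at (39.40, 29.50). Tangency of A1 to DM means the radius VM is perpendicular to DM and tangency of A1 to NP means the radius VN is perpendicular to NP, with radius 9.1, so the center V sits 9.1 in from both sides at V = (30.30, 20.40). That places the tangent points at M = (39.40, 20.40) on DM and N = (30.30, 29.50) on NP. Then |KM| = |M − K| = 44.37.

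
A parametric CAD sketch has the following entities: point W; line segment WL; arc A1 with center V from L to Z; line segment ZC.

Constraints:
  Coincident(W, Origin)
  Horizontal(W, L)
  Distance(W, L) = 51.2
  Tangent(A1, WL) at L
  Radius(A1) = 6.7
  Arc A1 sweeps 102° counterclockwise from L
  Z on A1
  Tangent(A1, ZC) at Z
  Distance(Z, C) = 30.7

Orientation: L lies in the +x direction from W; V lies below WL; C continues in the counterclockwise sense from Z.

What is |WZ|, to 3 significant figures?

45.4

Since A1 is tangent to WL there, VL ⟂ WL, so V = L + (0, -6.7) = (51.2, -6.70). On A1, L sits at bearing 90° from V; a 102° counterclockwise sweep puts Z at bearing 192°, so Z = V + 6.7·(cos 192°, sin 192°) = (44.6, -8.09). Then |WZ| = |Z − W| = 45.4.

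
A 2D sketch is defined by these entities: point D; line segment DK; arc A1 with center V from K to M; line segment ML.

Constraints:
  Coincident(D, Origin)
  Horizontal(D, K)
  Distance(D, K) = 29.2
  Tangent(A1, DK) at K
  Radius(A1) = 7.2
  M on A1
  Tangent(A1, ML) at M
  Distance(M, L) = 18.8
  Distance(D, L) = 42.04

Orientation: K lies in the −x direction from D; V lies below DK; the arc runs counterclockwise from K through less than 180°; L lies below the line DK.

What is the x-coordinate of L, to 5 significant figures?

-32.124

Checks: |VM| = 7.200 ✓; ∠(VM, ML) = 90.00° ✓; |ML| = 18.80 ✓; |DL| = 42.04 ✓.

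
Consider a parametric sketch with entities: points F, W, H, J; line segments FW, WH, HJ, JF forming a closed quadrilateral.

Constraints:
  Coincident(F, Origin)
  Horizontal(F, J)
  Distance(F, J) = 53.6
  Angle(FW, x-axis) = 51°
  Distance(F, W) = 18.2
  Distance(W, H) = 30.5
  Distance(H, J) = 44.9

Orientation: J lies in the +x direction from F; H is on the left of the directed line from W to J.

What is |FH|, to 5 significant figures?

48.697

Checks: F.y = 0.00, J.y = 0.00 ✓; |WH| = 30.50 ✓; |HJ| = 44.90 ✓.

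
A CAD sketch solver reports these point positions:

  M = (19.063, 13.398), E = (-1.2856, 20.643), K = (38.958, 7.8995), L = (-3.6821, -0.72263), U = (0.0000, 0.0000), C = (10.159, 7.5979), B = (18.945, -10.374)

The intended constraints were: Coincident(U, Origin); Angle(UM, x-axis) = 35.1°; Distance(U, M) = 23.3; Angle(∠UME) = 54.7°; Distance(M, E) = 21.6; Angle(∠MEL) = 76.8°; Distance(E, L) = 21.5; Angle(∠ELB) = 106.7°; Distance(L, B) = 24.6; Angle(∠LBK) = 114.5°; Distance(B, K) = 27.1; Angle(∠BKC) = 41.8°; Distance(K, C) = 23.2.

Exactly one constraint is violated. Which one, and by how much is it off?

Distance(K, C) = 23.2 — off by 5.60.

U = (0.00, 0.00) ✓; UM at 35.10° ✓; |UM| = 23.30 ✓; ∠UME = 54.70° ✓; |ME| = 21.60 ✓; ∠MEL = 76.80° ✓; |EL| = 21.50 ✓; ∠ELB = 106.7° ✓; |LB| = 24.60 ✓; ∠LBK = 114.5° ✓; |BK| = 27.10 ✓; ∠BKC = 41.80° ✓; |KC| = 28.80 ✗.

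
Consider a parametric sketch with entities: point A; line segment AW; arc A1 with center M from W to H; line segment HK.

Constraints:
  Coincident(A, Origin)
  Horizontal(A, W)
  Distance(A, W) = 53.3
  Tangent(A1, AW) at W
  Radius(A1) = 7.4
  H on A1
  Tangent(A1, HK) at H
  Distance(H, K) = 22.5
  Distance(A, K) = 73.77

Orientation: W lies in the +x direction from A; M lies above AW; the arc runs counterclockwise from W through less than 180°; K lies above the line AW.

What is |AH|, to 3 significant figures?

60.2

A is at the origin; AW is horizontal with |AW| = 53.3 and W on the +x side, so W = (53.3, 0.00). Tangency of A1 to AW means the radius MW is perpendicular to AW, so M = W + (0, 7.4) = (53.3, 7.40). Since MH ⟂ HK (tangency), |MK| = √(7.4² + 22.5²) = 23.7 regardless of where H sits on A1. So K lies on both circle(A, 73.77) and circle(M, 23.7); the above-AW intersection is K = (69.5, 24.7). H is the foot of the tangent from K: H = (60.0, 4.27).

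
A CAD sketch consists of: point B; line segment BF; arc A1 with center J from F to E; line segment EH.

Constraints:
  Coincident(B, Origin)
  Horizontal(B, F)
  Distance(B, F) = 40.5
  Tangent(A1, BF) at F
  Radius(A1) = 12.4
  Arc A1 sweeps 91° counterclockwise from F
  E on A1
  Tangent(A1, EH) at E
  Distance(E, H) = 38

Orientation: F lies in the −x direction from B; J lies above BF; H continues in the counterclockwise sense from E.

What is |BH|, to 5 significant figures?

58.214

B is at the origin; B and F share the same y with |BF| = 40.5 and F on the −x side, so F = (-40.500, 0.0000). Since A1 is tangent to BF there, JF ⟂ BF, so J = F + (0, 12.4) = (-40.500, 12.400). On A1, F sits at bearing -90° from J; a 91° counterclockwise sweep puts E at bearing 1°, so E = J + 12.4·(cos 1°, sin 1°) = (-28.102, 12.616). A1 meets EH tangentially, so JE is at right angles to EH, so EH runs along (−sin 1°, cos 1°); with |EH| = 38.0, H = (-28.765, 50.611). Then |BH| = |H − B| = 58.214.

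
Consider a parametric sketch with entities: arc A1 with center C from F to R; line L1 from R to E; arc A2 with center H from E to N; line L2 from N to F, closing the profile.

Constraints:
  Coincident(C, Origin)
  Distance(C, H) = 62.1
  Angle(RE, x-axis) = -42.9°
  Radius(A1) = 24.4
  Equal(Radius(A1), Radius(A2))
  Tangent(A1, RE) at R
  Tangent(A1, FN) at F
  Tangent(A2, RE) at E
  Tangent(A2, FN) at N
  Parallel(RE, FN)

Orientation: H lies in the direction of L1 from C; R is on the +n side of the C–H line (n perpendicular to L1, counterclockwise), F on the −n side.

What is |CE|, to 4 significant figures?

66.72

Tangency of A1 to both parallel lines with radius 24.4 puts R and F at C ± 24.4·n: R = (16.61, 17.87), F = (-16.61, -17.87). Equal radii place E and N the same way about H: E = H + 24.4·n = (62.10, -24.40), N = H − 24.4·n = (28.88, -60.15). Then |CE| = |E − C| = 66.72.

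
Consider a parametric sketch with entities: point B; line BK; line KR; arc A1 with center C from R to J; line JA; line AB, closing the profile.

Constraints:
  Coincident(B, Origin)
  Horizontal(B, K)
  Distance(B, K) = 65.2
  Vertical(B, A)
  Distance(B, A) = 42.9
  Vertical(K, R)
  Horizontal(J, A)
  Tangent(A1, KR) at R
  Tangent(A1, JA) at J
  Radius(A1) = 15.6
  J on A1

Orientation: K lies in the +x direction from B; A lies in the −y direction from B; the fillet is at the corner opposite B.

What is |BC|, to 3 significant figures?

56.6

B and A share the same x with |BA| = 42.9 and A on the −y side, so A = (0.00, -42.9). The virtual corner opposite B is at (65.2, -42.9). A1 meets KR tangentially, so CR is at right angles to KR and A1 meets JA tangentially, so CJ is at right angles to JA, with radius 15.6, so the center C sits 15.6 in from both sides at C = (49.6, -27.3). Then |BC| = |C − B| = 56.6.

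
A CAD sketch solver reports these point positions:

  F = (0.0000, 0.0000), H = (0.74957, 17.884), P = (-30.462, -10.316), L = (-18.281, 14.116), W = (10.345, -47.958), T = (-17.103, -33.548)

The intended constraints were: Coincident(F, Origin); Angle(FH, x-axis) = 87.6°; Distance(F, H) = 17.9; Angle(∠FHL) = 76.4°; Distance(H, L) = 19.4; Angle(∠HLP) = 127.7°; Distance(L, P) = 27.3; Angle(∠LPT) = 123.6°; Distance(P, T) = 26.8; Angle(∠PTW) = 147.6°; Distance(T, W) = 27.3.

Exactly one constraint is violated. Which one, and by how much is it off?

Distance(T, W) = 27.3 — off by 3.70.

F = (0.00, 0.00) ✓; FH at 87.60° ✓; |FH| = 17.90 ✓; ∠FHL = 76.40° ✓; |HL| = 19.40 ✓; ∠HLP = 127.7° ✓; |LP| = 27.30 ✓; ∠LPT = 123.6° ✓; |PT| = 26.80 ✓; ∠PTW = 147.6° ✓; |TW| = 31.00 ✗.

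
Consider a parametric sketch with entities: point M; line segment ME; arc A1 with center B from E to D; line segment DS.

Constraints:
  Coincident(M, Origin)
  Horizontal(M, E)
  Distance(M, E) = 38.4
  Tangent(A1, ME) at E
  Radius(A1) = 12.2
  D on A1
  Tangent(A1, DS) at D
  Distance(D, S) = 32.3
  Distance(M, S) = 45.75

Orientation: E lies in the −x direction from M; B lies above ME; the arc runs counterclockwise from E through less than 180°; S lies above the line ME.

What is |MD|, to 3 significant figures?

28.2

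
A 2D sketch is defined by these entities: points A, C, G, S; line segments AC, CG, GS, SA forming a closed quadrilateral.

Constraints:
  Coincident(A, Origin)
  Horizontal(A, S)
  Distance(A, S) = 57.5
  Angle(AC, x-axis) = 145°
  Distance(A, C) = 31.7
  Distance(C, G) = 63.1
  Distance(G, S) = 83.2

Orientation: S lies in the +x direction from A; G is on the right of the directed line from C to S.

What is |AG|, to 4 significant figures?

45.63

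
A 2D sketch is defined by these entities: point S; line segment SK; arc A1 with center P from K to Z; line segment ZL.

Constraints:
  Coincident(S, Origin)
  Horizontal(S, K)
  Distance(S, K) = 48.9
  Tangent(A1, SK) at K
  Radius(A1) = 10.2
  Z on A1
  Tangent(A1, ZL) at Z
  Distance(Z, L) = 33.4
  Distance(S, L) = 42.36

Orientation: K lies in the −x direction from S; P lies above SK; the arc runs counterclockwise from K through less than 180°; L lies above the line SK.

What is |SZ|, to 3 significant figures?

40.3

Checks: |PZ| = 10.20 ✓; ∠(PZ, ZL) = 90.00° ✓; |ZL| = 33.40 ✓; |SL| = 42.36 ✓.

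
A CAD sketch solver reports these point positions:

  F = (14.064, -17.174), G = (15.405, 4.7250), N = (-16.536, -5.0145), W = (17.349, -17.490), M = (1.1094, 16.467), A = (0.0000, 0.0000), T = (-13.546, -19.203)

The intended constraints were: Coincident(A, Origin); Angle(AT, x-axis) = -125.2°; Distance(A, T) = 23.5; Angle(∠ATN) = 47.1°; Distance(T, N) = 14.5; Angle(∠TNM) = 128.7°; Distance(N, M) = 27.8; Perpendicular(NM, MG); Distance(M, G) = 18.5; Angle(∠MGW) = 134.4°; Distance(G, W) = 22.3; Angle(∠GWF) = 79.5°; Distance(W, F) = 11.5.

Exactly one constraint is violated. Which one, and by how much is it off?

Distance(W, F) = 11.5 — off by 8.20.

A = (0.00, 0.00) ✓; AT at -125.2° ✓; |AT| = 23.50 ✓; ∠ATN = 47.10° ✓; |TN| = 14.50 ✓; ∠TNM = 128.7° ✓; |NM| = 27.80 ✓; ∠(NM, MG) = 90.00° ✓; |MG| = 18.50 ✓; ∠MGW = 134.4° ✓; |GW| = 22.30 ✓; ∠GWF = 79.50° ✓; |WF| = 3.300 ✗.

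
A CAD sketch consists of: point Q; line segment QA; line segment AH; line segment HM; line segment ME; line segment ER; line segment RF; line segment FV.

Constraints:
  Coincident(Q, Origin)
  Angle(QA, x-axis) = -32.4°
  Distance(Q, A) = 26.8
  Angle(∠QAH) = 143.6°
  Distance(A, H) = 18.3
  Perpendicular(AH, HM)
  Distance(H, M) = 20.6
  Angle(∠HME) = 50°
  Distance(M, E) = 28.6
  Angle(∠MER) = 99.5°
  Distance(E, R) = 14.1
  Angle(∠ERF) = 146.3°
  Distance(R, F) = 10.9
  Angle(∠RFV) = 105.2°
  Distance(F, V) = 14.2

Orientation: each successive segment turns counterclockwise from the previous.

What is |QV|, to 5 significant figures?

48.502

Q is at the origin; QA runs at -32.4° with length 26.8, so A = (22.628, -14.360). ∠QAH = 143.6° gives AH at 4.0000° from the x-axis; with |AH| = 18.3, H = (40.883, -13.084). AH ⟂ HM, so HM runs at 94.000°; with |HM| = 20.6, M = (39.446, 7.4662). ∠HME = 50.0° gives ME at -136.00° from the x-axis; with |ME| = 28.6, E = (18.873, -12.401). ∠MER = 99.5° gives ER at -55.500° from the x-axis; with |ER| = 14.1, R = (26.860, -24.021). ∠ERF = 146.3° gives RF at -21.800° from the x-axis; with |RF| = 10.9, F = (36.980, -28.069). ∠RFV = 105.2° gives FV at 53.000° from the x-axis; with |FV| = 14.2, V = (45.526, -16.728). Then |QV| = |V − Q| = 48.502.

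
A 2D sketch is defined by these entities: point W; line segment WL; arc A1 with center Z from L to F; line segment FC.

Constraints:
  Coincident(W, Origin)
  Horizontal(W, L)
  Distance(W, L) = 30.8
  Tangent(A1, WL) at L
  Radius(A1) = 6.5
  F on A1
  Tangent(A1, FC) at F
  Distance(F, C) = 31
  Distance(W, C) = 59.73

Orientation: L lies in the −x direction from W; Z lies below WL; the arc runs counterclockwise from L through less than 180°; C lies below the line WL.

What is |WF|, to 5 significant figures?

36.680

W is at the origin; WL is horizontal with |WL| = 30.8 and L on the −x side, so L = (-30.800, 0.0000). Tangency of A1 to WL means the radius ZL is perpendicular to WL, so Z = L + (0, -6.5) = (-30.800, -6.5000). Since ZF ⟂ FC (tangency), |ZC| = √(6.5² + 31.0²) = 31.674 regardless of where F sits on A1. So C lies on both circle(W, 59.73) and circle(Z, 31.674); the below-WL intersection is C = (-51.238, -30.698). F is the foot of the tangent from C: F = (-36.521, -3.4142).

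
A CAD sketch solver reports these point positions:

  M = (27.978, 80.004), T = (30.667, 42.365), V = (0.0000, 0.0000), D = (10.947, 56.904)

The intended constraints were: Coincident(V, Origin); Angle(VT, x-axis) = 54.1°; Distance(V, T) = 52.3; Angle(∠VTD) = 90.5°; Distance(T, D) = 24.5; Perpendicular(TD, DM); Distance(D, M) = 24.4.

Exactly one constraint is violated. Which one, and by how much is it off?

Distance(D, M) = 24.4 — off by 4.30.

V = (0.00, 0.00) ✓; VT at 54.10° ✓; |VT| = 52.30 ✓; ∠VTD = 90.50° ✓; |TD| = 24.50 ✓; ∠(TD, DM) = 90.00° ✓; |DM| = 28.70 ✗.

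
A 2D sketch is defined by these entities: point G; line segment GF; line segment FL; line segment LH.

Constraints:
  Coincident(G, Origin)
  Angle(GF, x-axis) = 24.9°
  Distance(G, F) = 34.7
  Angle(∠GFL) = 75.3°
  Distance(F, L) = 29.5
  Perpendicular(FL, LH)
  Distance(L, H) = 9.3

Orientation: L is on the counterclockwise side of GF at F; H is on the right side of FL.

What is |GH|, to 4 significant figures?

47.60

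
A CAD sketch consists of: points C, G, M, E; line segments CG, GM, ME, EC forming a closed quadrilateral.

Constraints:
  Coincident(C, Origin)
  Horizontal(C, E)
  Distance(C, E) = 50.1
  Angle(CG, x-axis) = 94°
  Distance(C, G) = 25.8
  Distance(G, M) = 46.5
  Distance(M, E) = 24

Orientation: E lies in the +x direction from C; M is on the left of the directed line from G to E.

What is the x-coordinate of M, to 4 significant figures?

44.64

C is at the origin; C and E share the same y with |CE| = 50.1 and E in +x, so E = (50.1, 0). CG runs at 94.0° with |CG| = 25.8, so G = (-1.800, 25.74). M is determined by |GM| = 46.5 and |ME| = 24.0 together: it lies at the intersection of circle(G, 46.5) and circle(E, 24.0). With |GE| = 57.93, the foot of the radical line on GE is 42.66 from G and the perpendicular offset is √(46.5² − 42.66²) = 18.51. Taking the left-of-GE solution: M = (44.64, 23.37).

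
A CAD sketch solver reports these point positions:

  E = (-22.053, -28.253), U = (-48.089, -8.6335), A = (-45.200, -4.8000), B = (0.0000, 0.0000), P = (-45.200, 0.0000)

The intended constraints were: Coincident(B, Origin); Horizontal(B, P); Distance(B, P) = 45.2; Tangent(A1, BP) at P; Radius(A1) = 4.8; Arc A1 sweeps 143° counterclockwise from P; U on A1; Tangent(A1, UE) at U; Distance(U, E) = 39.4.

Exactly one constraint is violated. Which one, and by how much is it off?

Distance(U, E) = 39.4 — off by 6.80.

B = (0.00, 0.00) ✓; B.y = 0.00, P.y = 0.00 ✓; |BP| = 45.20 ✓; ∠(AP, PB) = 90.00° ✓; |AP| = 4.800 ✓; bearing(A→U) − bearing(A→P) = 143.0° ✓; |AU| = 4.800 ✓; ∠(AU, UE) = 90.00° ✓; |UE| = 32.60 ✗.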